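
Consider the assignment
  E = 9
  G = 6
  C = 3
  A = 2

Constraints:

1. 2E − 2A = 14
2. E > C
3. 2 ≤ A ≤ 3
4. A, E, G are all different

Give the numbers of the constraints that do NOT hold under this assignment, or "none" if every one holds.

Yes — all constraints hold.

1. 2E − 2A = 2(9) − 2(2) = 14  holds
2. E = 9, C = 3; 9 > 3  holds
3. A = 2 lies in [2, 3]  holds
4. values 2, 9, 6 are pairwise distinct  holds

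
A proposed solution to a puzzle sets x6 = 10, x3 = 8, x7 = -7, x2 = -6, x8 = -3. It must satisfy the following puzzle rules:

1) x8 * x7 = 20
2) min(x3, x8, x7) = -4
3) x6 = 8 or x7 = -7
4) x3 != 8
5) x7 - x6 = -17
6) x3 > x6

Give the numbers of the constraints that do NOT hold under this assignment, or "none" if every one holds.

The assignment fails constraints 1, 2, 4, and 6.

1) x8 * x7 = -3 * (-7) = 21, not 20 — fails.
2) min(8, -3, -7) = -7, not -4 — fails.
3) x6 = 10 ≠ 8, but x7 = -7 = -7 (second disjunct) — holds.
4) x3 = 8, but 8 is required to differ — fails.
5) x7 - x6 = -7 - 10 = -17 — holds.
6) x3 = 8, x6 = 10; 8 ≤ 10 (want >) — fails.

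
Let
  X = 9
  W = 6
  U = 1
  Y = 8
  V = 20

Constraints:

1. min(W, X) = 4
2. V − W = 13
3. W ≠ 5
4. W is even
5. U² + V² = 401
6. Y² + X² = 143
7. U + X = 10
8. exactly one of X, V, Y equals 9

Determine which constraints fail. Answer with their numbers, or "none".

1. min(6, 9) = 6, not 4 — does not hold.
2. V − W = 20 − 6 = 14, not 13 — does not hold.
3. W = 6, and 6 ≠ 5 — holds.
4. W = 6 is even — holds.
5. U² + V² = 1² + 20² = 1 + 400 = 401 — holds.
6. Y² + X² = 8² + 9² = 64 + 81 = 145, not 143 — does not hold.
7. U + X = 1 + 9 = 10 — holds.
8. X=9, V=20, Y=8; 1 of them equals 9 — holds.

Constraints 1, 2, and 6 do not hold.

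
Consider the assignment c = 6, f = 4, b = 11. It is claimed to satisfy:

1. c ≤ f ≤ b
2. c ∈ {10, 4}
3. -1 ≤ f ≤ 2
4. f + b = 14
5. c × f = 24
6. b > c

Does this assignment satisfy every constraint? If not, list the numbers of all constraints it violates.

1. values 6, 4, 11; c = 6 is not ≤ f = 4  fails
2. c = 6 is not in {10, 4}  fails
3. f = 4 is outside [-1, 2]  fails
4. f + b = 4 + 11 = 15, not 14  fails
5. c × f = 6 × 4 = 24  holds
6. b = 11, c = 6; 11 > 6  holds

Violated: 1, 2, 3, and 4.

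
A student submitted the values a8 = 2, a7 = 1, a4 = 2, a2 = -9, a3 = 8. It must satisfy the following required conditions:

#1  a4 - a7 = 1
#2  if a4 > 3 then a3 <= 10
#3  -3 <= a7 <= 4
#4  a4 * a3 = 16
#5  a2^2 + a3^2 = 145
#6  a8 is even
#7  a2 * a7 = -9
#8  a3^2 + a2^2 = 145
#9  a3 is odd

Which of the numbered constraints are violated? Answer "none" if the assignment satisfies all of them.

Violated: 9.

#1 a4 - a7 = 2 - 1 = 1  yes
#2 a4 = 2, not > 3; antecedent false, conditional vacuously true  yes
#3 a7 = 1 lies in [-3, 4]  yes
#4 a4 * a3 = 2 * 8 = 16  yes
#5 a2^2 + a3^2 = (-9)^2 + 8^2 = 81 + 64 = 145  yes
#6 a8 = 2 is even  yes
#7 a2 * a7 = -9 * 1 = -9  yes
#8 a3^2 + a2^2 = 8^2 + (-9)^2 = 64 + 81 = 145  yes
#9 a3 = 8 is even  no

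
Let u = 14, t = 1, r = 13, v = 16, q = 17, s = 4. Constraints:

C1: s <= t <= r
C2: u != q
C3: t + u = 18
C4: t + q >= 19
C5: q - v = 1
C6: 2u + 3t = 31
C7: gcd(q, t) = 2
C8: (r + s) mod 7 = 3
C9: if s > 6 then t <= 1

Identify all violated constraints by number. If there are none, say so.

C1: values 4, 1, 13; s = 4 is not <= t = 1 — does not hold.
C2: u = 14, q = 17; distinct — holds.
C3: t + u = 1 + 14 = 15, not 18 — does not hold.
C4: t + q = 1 + 17 = 18; 18 < 19, bound 19 not met — does not hold.
C5: q - v = 17 - 16 = 1 — holds.
C6: 2u + 3t = 2(14) + 3(1) = 31 — holds.
C7: gcd(17, 1) = 1, not 2 — does not hold.
C8: r + s = 17; 17 mod 7 = 3 — holds.
C9: s = 4, not > 6; antecedent false, conditional vacuously true — holds.

No — constraints 1, 3, 4, 7 are not satisfied.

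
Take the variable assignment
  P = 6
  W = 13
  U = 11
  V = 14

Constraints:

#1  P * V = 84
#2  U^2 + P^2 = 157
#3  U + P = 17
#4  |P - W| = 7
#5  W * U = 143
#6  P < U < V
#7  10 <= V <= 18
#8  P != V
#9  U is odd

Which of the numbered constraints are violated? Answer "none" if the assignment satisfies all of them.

Yes — all constraints hold.

#1 P * V = 6 * 14 = 84  ✓
#2 U^2 + P^2 = 11^2 + 6^2 = 121 + 36 = 157  ✓
#3 U + P = 11 + 6 = 17  ✓
#4 |6 - 13| = 7  ✓
#5 W * U = 13 * 11 = 143  ✓
#6 values 6 < 11 < 14  ✓
#7 V = 14 lies in [10, 18]  ✓
#8 P = 6, V = 14; distinct  ✓
#9 U = 11 is odd  ✓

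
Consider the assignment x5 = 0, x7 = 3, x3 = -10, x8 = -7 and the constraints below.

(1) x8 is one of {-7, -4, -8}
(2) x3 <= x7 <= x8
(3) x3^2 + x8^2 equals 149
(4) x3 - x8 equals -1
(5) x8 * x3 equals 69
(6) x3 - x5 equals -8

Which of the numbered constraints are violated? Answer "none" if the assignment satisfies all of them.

Violated: 2, 4, 5, 6.

(1) x8 = -7 is in {-7, -4, -8} — holds.
(2) values -10, 3, -7; x7 = 3 is not <= x8 = -7 — does not hold.
(3) x3^2 + x8^2 = (-10)^2 + (-7)^2 = 100 + 49 = 149 — holds.
(4) x3 - x8 = -10 - (-7) = -3, not -1 — does not hold.
(5) x8 * x3 = -7 * (-10) = 70, not 69 — does not hold.
(6) x3 - x5 = -10 - 0 = -10, not -8 — does not hold.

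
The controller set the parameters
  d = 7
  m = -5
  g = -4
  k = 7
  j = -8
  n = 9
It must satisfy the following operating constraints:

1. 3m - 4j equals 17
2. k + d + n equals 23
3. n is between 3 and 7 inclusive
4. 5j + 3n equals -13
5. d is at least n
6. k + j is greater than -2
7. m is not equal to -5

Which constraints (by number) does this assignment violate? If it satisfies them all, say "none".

1. 3m - 4j = 3(-5) - 4(-8) = 17  yes
2. k + d + n = 7 + 7 + 9 = 23  yes
3. n = 9 is outside [3, 7]  no
4. 5j + 3n = 5(-8) + 3(9) = -13  yes
5. d = 7, n = 9; 7 < 9 (want ≥)  no
6. k + j = 7 + (-8) = -1; -1 > -2  yes
7. m = -5, but -5 is required to differ  no

Constraints 3, 5, and 7 do not hold.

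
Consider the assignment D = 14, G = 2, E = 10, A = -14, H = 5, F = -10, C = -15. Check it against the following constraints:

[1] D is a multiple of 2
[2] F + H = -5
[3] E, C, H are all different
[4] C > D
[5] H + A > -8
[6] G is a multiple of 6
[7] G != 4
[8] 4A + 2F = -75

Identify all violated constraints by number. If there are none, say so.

No — constraints 4, 5, 6, and 8 are not satisfied.

[1] 14 / 2 = 7, so 2 divides 14 — OK.
[2] F + H = -10 + 5 = -5 — OK.
[3] values 10, -15, 5 are pairwise distinct — OK.
[4] C = -15, D = 14; -15 ≤ 14 (want >) — violated.
[5] H + A = 5 + (-14) = -9; -9 ≤ -8, bound -8 not met — violated.
[6] 2 = 6*0 + 2, so 6 does not divide 2 — violated.
[7] G = 2, and 2 ≠ 4 — OK.
[8] 4A + 2F = 4(-14) + 2(-10) = -76, not -75 — violated.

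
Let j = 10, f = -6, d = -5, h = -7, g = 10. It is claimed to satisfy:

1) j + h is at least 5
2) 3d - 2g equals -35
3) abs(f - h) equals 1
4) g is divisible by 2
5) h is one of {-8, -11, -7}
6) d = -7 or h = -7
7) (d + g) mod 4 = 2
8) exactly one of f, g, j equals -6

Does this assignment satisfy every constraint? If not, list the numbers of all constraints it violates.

1) j + h = 10 + (-7) = 3; 3 < 5, bound 5 not met — fails.
2) 3d - 2g = 3(-5) - 2(10) = -35 — holds.
3) abs(-6 - (-7)) = 1 — holds.
4) 10 / 2 = 5, so 2 divides 10 — holds.
5) h = -7 is in {-8, -11, -7} — holds.
6) d = -5 ≠ -7, but h = -7 = -7 (second disjunct) — holds.
7) d + g = 5; 5 mod 4 = 1, not 2 — fails.
8) f=-6, g=10, j=10; 1 of them equals -6 — holds.

No — constraints 1, 7 are not satisfied.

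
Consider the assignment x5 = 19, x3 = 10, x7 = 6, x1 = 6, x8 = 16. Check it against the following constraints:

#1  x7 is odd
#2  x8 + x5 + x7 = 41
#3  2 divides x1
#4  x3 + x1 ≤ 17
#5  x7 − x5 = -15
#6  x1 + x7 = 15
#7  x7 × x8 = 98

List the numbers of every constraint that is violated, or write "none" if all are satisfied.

#1 x7 = 6 is even — violated.
#2 x8 + x5 + x7 = 16 + 19 + 6 = 41 — OK.
#3 6 / 2 = 3, so 2 divides 6 — OK.
#4 x3 + x1 = 10 + 6 = 16; 16 ≤ 17 — OK.
#5 x7 − x5 = 6 − 19 = -13, not -15 — violated.
#6 x1 + x7 = 6 + 6 = 12, not 15 — violated.
#7 x7 × x8 = 6 × 16 = 96, not 98 — violated.

No — constraints 1, 5, 6, and 7 are not satisfied.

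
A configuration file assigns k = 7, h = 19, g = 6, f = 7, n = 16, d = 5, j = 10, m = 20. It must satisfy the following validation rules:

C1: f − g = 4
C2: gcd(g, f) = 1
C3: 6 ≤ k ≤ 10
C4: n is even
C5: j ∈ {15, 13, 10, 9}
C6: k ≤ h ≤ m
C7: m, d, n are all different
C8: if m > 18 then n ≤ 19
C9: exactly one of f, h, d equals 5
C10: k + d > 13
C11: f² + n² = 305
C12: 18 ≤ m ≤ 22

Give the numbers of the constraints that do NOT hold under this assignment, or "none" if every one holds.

C1: f − g = 7 − 6 = 1, not 4 — fails.
C2: gcd(6, 7) = 1 — holds.
C3: k = 7 lies in [6, 10] — holds.
C4: n = 16 is even — holds.
C5: j = 10 is in {15, 13, 10, 9} — holds.
C6: values 7 ≤ 19 ≤ 20 — holds.
C7: values 20, 5, 16 are pairwise distinct — holds.
C8: m = 20 > 18, so we need n ≤ 19; n = 16 ≤ 19 — holds.
C9: f=7, h=19, d=5; 1 of them equals 5 — holds.
C10: k + d = 7 + 5 = 12; 12 ≤ 13, bound 13 not met — fails.
C11: f² + n² = 7² + 16² = 49 + 256 = 305 — holds.
C12: m = 20 lies in [18, 22] — holds.

The assignment fails constraints 1 and 10.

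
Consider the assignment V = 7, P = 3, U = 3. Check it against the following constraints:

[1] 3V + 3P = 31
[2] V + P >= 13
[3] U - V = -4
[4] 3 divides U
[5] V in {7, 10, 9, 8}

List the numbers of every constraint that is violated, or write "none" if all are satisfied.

No — constraints 1 and 2 are not satisfied.

[1] 3V + 3P = 3(7) + 3(3) = 30, not 31  ✘
[2] V + P = 7 + 3 = 10; 10 < 13, bound 13 not met  ✘
[3] U - V = 3 - 7 = -4  ✔
[4] 3 / 3 = 1, so 3 divides 3  ✔
[5] V = 7 is in {7, 10, 9, 8}  ✔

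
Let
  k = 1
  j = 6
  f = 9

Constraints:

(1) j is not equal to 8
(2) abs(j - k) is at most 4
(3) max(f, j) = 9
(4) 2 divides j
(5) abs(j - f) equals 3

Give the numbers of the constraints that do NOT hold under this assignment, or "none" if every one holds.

Constraint 2 is violated.

(1) j = 6, and 6 ≠ 8  OK
(2) abs(6 - 1) = 5; 5 > 4, exceeds bound 4  FAIL
(3) max(9, 6) = 9  OK
(4) 6 / 2 = 3, so 2 divides 6  OK
(5) abs(6 - 9) = 3  OK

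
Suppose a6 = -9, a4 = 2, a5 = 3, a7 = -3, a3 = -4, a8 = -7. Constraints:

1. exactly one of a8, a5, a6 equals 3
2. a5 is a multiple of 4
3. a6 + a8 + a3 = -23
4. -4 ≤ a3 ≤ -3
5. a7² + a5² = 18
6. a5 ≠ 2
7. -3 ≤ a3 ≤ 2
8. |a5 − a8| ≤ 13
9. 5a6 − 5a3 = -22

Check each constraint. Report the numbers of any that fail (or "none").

Constraints 2, 3, 7, and 9 do not hold.

1. a8=-7, a5=3, a6=-9; 1 of them equals 3 — OK.
2. 3 = 4×0 + 3, so 4 does not divide 3 — violated.
3. a6 + a8 + a3 = -9 + (-7) + (-4) = -20, not -23 — violated.
4. a3 = -4 lies in [-4, -3] — OK.
5. a7² + a5² = (-3)² + 3² = 9 + 9 = 18 — OK.
6. a5 = 3, and 3 ≠ 2 — OK.
7. a3 = -4 is outside [-3, 2] — violated.
8. |3 − (-7)| = 10; 10 ≤ 13 — OK.
9. 5a6 − 5a3 = 5(-9) − 5(-4) = -25, not -22 — violated.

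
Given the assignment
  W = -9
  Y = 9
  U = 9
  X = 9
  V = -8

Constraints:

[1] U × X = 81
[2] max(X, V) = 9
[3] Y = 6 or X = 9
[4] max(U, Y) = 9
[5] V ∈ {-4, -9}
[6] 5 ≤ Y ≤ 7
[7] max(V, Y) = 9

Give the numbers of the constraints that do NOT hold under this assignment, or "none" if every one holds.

[1] U × X = 9 × 9 = 81 — OK.
[2] max(9, -8) = 9 — OK.
[3] Y = 9 ≠ 6, but X = 9 = 9 (second disjunct) — OK.
[4] max(9, 9) = 9 — OK.
[5] V = -8 is not in {-4, -9} — violated.
[6] Y = 9 is outside [5, 7] — violated.
[7] max(-8, 9) = 9 — OK.

Constraints 5 and 6 are violated.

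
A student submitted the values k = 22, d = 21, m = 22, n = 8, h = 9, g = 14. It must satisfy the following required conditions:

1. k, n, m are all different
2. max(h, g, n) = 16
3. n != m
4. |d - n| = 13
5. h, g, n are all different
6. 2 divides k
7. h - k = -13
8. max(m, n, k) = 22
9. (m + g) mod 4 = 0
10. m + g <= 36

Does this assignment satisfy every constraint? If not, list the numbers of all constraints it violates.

Constraints 1, 2 do not hold.

1. k = m = 22, not all different — violated.
2. max(9, 14, 8) = 14, not 16 — violated.
3. n = 8, m = 22; distinct — satisfied.
4. |21 - 8| = 13 — satisfied.
5. values 9, 14, 8 are pairwise distinct — satisfied.
6. 22 / 2 = 11, so 2 divides 22 — satisfied.
7. h - k = 9 - 22 = -13 — satisfied.
8. max(22, 8, 22) = 22 — satisfied.
9. m + g = 36; 36 mod 4 = 0 — satisfied.
10. m + g = 22 + 14 = 36; 36 ≤ 36 — satisfied.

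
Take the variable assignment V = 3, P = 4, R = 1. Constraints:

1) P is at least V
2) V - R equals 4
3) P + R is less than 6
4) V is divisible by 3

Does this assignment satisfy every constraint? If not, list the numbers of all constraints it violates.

Constraint 2 is violated.

1) P = 4, V = 3; 4 ≥ 3 — satisfied.
2) V - R = 3 - 1 = 2, not 4 — violated.
3) P + R = 4 + 1 = 5; 5 < 6 — satisfied.
4) 3 / 3 = 1, so 3 divides 3 — satisfied.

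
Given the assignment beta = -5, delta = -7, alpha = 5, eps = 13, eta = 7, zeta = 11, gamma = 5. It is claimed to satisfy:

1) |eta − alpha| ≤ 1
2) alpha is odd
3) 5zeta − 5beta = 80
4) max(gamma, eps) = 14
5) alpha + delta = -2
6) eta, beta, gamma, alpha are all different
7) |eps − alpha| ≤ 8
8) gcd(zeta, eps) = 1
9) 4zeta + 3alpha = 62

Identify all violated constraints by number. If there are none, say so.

1) |7 − 5| = 2; 2 > 1, exceeds bound 1  ✗
2) alpha = 5 is odd  ✓
3) 5zeta − 5beta = 5(11) − 5(-5) = 80  ✓
4) max(5, 13) = 13, not 14  ✗
5) alpha + delta = 5 + (-7) = -2  ✓
6) gamma = alpha = 5, not all different  ✗
7) |13 − 5| = 8; 8 ≤ 8  ✓
8) gcd(11, 13) = 1  ✓
9) 4zeta + 3alpha = 4(11) + 3(5) = 59, not 62  ✗

No — constraints 1, 4, 6, and 9 are not satisfied.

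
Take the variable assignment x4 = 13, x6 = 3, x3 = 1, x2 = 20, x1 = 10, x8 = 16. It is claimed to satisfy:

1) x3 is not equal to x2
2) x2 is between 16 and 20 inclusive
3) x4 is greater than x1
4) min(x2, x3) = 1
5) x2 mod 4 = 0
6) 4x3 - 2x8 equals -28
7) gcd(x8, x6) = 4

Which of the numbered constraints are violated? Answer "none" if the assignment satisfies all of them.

Constraint 7 does not hold.

1) x3 = 1, x2 = 20; distinct  holds
2) x2 = 20 lies in [16, 20]  holds
3) x4 = 13, x1 = 10; 13 > 10  holds
4) min(20, 1) = 1  holds
5) 20 mod 4 = 0  holds
6) 4x3 - 2x8 = 4(1) - 2(16) = -28  holds
7) gcd(16, 3) = 1, not 4  fails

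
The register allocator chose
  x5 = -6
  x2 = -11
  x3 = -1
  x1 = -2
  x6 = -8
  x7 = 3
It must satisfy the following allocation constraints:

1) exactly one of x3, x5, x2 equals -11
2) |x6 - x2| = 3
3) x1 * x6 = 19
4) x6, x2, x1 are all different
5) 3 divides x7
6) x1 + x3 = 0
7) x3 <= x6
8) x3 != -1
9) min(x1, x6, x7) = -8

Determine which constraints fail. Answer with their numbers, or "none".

1) x3=-1, x5=-6, x2=-11; 1 of them equals -11  true
2) |-8 - (-11)| = 3  true
3) x1 * x6 = -2 * (-8) = 16, not 19  false
4) values -8, -11, -2 are pairwise distinct  true
5) 3 / 3 = 1, so 3 divides 3  true
6) x1 + x3 = -2 + (-1) = -3, not 0  false
7) x3 = -1, x6 = -8; -1 > -8 (want ≤)  false
8) x3 = -1, but -1 is required to differ  false
9) min(-2, -8, 3) = -8  true

Constraints 3, 6, 7, 8 are violated.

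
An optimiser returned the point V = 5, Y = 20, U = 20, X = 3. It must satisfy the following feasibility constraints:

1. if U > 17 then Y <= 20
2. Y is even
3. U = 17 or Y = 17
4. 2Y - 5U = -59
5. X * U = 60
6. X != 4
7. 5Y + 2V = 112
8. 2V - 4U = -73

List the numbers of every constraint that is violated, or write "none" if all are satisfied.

Constraints 3, 4, 7, and 8 are violated.

1. U = 20 > 17, so we need Y ≤ 20; Y = 20 ≤ 20  OK
2. Y = 20 is even  OK
3. U = 20 ≠ 17 and Y = 20 ≠ 17; both disjuncts false  FAIL
4. 2Y - 5U = 2(20) - 5(20) = -60, not -59  FAIL
5. X * U = 3 * 20 = 60  OK
6. X = 3, and 3 ≠ 4  OK
7. 5Y + 2V = 5(20) + 2(5) = 110, not 112  FAIL
8. 2V - 4U = 2(5) - 4(20) = -70, not -73  FAIL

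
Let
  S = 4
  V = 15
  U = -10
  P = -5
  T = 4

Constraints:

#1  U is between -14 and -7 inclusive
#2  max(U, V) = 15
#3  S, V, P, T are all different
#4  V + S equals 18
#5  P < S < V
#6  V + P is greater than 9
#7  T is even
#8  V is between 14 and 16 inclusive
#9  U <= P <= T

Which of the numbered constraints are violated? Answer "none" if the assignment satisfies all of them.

#1 U = -10 lies in [-14, -7] — holds.
#2 max(-10, 15) = 15 — holds.
#3 S = T = 4, not all different — does not hold.
#4 V + S = 15 + 4 = 19, not 18 — does not hold.
#5 values -5 < 4 < 15 — holds.
#6 V + P = 15 + (-5) = 10; 10 > 9 — holds.
#7 T = 4 is even — holds.
#8 V = 15 lies in [14, 16] — holds.
#9 values -10 <= -5 <= 4 — holds.

The assignment fails constraints 3, 4.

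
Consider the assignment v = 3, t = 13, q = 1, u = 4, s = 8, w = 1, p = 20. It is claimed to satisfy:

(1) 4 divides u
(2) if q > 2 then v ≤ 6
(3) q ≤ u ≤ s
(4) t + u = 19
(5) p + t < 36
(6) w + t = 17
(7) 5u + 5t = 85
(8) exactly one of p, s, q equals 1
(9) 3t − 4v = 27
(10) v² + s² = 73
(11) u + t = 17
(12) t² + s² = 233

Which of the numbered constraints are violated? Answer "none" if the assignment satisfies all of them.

Violated: 4, 6.

(1) 4 / 4 = 1, so 4 divides 4 — holds.
(2) q = 1, not > 2; antecedent false, conditional vacuously true — holds.
(3) values 1 ≤ 4 ≤ 8 — holds.
(4) t + u = 13 + 4 = 17, not 19 — does not hold.
(5) p + t = 20 + 13 = 33; 33 < 36 — holds.
(6) w + t = 1 + 13 = 14, not 17 — does not hold.
(7) 5u + 5t = 5(4) + 5(13) = 85 — holds.
(8) p=20, s=8, q=1; 1 of them equals 1 — holds.
(9) 3t − 4v = 3(13) − 4(3) = 27 — holds.
(10) v² + s² = 3² + 8² = 9 + 64 = 73 — holds.
(11) u + t = 4 + 13 = 17 — holds.
(12) t² + s² = 13² + 8² = 169 + 64 = 233 — holds.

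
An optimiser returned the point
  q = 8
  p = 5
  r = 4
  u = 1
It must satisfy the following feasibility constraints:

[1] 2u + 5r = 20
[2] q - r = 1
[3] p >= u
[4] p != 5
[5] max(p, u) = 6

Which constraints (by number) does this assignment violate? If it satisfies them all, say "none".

[1] 2u + 5r = 2(1) + 5(4) = 22, not 20 — fails.
[2] q - r = 8 - 4 = 4, not 1 — fails.
[3] p = 5, u = 1; 5 ≥ 1 — holds.
[4] p = 5, but 5 is required to differ — fails.
[5] max(5, 1) = 5, not 6 — fails.

Constraints 1, 2, 4, 5 are violated.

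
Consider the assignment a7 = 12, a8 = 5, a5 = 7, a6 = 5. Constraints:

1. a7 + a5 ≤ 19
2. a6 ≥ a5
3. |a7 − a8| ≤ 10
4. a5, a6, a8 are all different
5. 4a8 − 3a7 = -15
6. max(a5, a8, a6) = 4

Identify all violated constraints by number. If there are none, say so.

1. a7 + a5 = 12 + 7 = 19; 19 ≤ 19 — satisfied.
2. a6 = 5, a5 = 7; 5 < 7 (want ≥) — violated.
3. |12 − 5| = 7; 7 ≤ 10 — satisfied.
4. a6 = a8 = 5, not all different — violated.
5. 4a8 − 3a7 = 4(5) − 3(12) = -16, not -15 — violated.
6. max(7, 5, 5) = 7, not 4 — violated.

No — constraints 2, 4, 5, and 6 are not satisfied.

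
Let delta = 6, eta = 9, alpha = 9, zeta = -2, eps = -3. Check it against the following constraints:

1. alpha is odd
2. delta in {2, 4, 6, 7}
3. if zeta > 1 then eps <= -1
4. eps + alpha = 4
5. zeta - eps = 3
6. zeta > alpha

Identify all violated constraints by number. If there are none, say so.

Constraints 4, 5, and 6 do not hold.

1. alpha = 9 is odd  ✓
2. delta = 6 is in {2, 4, 6, 7}  ✓
3. zeta = -2, not > 1; antecedent false, conditional vacuously true  ✓
4. eps + alpha = -3 + 9 = 6, not 4  ✗
5. zeta - eps = -2 - (-3) = 1, not 3  ✗
6. zeta = -2, alpha = 9; -2 ≤ 9 (want >)  ✗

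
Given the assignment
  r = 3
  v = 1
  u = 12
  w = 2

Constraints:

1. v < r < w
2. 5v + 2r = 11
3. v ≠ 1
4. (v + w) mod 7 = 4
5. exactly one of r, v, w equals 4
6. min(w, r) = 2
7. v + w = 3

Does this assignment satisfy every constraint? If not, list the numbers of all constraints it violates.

1. values 1, 3, 2; r = 3 is not < w = 2  false
2. 5v + 2r = 5(1) + 2(3) = 11  true
3. v = 1, but 1 is required to differ  false
4. v + w = 3; 3 mod 7 = 3, not 4  false
5. r=3, v=1, w=2; 0 of them equal 4, not exactly one  false
6. min(2, 3) = 2  true
7. v + w = 1 + 2 = 3  true

The assignment fails constraints 1, 3, 4, and 5.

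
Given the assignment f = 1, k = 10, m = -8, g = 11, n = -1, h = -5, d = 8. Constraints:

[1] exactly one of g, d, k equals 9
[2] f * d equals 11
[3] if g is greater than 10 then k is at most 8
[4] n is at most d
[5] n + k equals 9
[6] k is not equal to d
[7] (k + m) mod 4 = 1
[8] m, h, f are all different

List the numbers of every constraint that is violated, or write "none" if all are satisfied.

Constraints 1, 2, 3, 7 do not hold.

[1] g=11, d=8, k=10; 0 of them equal 9, not exactly one — violated.
[2] f * d = 1 * 8 = 8, not 11 — violated.
[3] g = 11 > 10, so we need k ≤ 8; but k = 10 > 8 — violated.
[4] n = -1, d = 8; -1 ≤ 8 — OK.
[5] n + k = -1 + 10 = 9 — OK.
[6] k = 10, d = 8; distinct — OK.
[7] k + m = 2; 2 mod 4 = 2, not 1 — violated.
[8] values -8, -5, 1 are pairwise distinct — OK.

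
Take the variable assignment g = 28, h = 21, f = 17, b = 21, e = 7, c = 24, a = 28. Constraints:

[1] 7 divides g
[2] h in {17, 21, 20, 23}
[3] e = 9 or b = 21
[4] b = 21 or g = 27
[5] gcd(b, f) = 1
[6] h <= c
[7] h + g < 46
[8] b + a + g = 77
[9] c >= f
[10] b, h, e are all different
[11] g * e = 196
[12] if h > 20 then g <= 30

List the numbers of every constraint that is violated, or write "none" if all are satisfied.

Constraints 7 and 10 do not hold.

[1] 28 / 7 = 4, so 7 divides 28  OK
[2] h = 21 is in {17, 21, 20, 23}  OK
[3] e = 7 ≠ 9, but b = 21 = 21 (second disjunct)  OK
[4] b = 21 = 21 (first disjunct)  OK
[5] gcd(21, 17) = 1  OK
[6] h = 21, c = 24; 21 ≤ 24  OK
[7] h + g = 21 + 28 = 49; 49 ≥ 46, bound 46 not met  FAIL
[8] b + a + g = 21 + 28 + 28 = 77  OK
[9] c = 24, f = 17; 24 ≥ 17  OK
[10] b = h = 21, not all different  FAIL
[11] g * e = 28 * 7 = 196  OK
[12] h = 21 > 20, so we need g ≤ 30; g = 28 ≤ 30  OK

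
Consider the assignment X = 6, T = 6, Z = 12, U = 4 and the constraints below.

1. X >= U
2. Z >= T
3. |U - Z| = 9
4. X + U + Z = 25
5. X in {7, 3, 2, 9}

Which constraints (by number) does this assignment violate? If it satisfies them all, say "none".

1. X = 6, U = 4; 6 ≥ 4  OK
2. Z = 12, T = 6; 12 ≥ 6  OK
3. |4 - 12| = 8, not 9  FAIL
4. X + U + Z = 6 + 4 + 12 = 22, not 25  FAIL
5. X = 6 is not in {7, 3, 2, 9}  FAIL

Constraints 3, 4, and 5 are violated.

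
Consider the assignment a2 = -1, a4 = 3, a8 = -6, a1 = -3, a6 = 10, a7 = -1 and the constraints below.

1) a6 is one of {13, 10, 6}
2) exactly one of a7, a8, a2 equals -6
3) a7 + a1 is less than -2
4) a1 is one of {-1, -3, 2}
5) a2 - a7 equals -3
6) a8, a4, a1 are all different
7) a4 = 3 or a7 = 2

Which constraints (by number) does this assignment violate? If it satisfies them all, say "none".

1) a6 = 10 is in {13, 10, 6} — satisfied.
2) a7=-1, a8=-6, a2=-1; 1 of them equals -6 — satisfied.
3) a7 + a1 = -1 + (-3) = -4; -4 < -2 — satisfied.
4) a1 = -3 is in {-1, -3, 2} — satisfied.
5) a2 - a7 = -1 - (-1) = 0, not -3 — violated.
6) values -6, 3, -3 are pairwise distinct — satisfied.
7) a4 = 3 = 3 (first disjunct) — satisfied.

Constraint 5 is violated.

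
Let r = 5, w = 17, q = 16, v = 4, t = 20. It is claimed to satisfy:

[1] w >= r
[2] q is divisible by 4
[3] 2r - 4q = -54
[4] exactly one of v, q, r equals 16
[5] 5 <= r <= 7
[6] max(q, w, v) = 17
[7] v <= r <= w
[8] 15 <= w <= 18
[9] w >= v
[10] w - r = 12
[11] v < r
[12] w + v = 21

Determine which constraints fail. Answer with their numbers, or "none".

[1] w = 17, r = 5; 17 ≥ 5 — satisfied.
[2] 16 / 4 = 4, so 4 divides 16 — satisfied.
[3] 2r - 4q = 2(5) - 4(16) = -54 — satisfied.
[4] v=4, q=16, r=5; 1 of them equals 16 — satisfied.
[5] r = 5 lies in [5, 7] — satisfied.
[6] max(16, 17, 4) = 17 — satisfied.
[7] values 4 <= 5 <= 17 — satisfied.
[8] w = 17 lies in [15, 18] — satisfied.
[9] w = 17, v = 4; 17 ≥ 4 — satisfied.
[10] w - r = 17 - 5 = 12 — satisfied.
[11] v = 4, r = 5; 4 < 5 — satisfied.
[12] w + v = 17 + 4 = 21 — satisfied.

All constraints are satisfied.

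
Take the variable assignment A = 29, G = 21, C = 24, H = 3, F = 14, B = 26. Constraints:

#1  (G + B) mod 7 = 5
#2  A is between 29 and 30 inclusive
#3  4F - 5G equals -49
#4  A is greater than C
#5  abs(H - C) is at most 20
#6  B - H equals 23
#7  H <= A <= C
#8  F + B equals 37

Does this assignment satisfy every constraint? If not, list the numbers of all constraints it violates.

The assignment fails constraints 5, 7, and 8.

#1 G + B = 47; 47 mod 7 = 5 — satisfied.
#2 A = 29 lies in [29, 30] — satisfied.
#3 4F - 5G = 4(14) - 5(21) = -49 — satisfied.
#4 A = 29, C = 24; 29 > 24 — satisfied.
#5 abs(3 - 24) = 21; 21 > 20, exceeds bound 20 — violated.
#6 B - H = 26 - 3 = 23 — satisfied.
#7 values 3, 29, 24; A = 29 is not <= C = 24 — violated.
#8 F + B = 14 + 26 = 40, not 37 — violated.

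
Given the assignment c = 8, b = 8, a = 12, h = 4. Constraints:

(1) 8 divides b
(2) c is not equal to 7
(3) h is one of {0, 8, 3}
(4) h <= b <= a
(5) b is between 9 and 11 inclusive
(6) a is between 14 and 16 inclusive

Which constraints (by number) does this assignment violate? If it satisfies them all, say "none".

Constraints 3, 5, 6 do not hold.

(1) 8 / 8 = 1, so 8 divides 8 — satisfied.
(2) c = 8, and 8 ≠ 7 — satisfied.
(3) h = 4 is not in {0, 8, 3} — violated.
(4) values 4 <= 8 <= 12 — satisfied.
(5) b = 8 is outside [9, 11] — violated.
(6) a = 12 is outside [14, 16] — violated.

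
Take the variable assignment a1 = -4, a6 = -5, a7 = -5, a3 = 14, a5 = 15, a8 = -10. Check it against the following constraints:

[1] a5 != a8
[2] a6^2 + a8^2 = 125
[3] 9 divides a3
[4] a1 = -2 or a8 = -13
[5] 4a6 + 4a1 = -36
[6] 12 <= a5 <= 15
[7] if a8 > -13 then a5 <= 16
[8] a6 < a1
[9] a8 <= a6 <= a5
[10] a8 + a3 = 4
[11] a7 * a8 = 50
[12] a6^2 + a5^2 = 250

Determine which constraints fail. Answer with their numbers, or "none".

[1] a5 = 15, a8 = -10; distinct  true
[2] a6^2 + a8^2 = (-5)^2 + (-10)^2 = 25 + 100 = 125  true
[3] 14 = 9*1 + 5, so 9 does not divide 14  false
[4] a1 = -4 ≠ -2 and a8 = -10 ≠ -13; both disjuncts false  false
[5] 4a6 + 4a1 = 4(-5) + 4(-4) = -36  true
[6] a5 = 15 lies in [12, 15]  true
[7] a8 = -10 > -13, so we need a5 ≤ 16; a5 = 15 ≤ 16  true
[8] a6 = -5, a1 = -4; -5 < -4  true
[9] values -10 <= -5 <= 15  true
[10] a8 + a3 = -10 + 14 = 4  true
[11] a7 * a8 = -5 * (-10) = 50  true
[12] a6^2 + a5^2 = (-5)^2 + 15^2 = 25 + 225 = 250  true

Constraints 3, 4 do not hold.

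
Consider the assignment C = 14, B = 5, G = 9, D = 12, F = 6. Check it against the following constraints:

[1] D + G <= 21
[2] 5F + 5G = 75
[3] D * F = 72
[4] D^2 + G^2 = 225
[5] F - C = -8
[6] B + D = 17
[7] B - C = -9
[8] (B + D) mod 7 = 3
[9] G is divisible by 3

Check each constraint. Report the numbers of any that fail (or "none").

The assignment satisfies every constraint.

[1] D + G = 12 + 9 = 21; 21 ≤ 21  ✔
[2] 5F + 5G = 5(6) + 5(9) = 75  ✔
[3] D * F = 12 * 6 = 72  ✔
[4] D^2 + G^2 = 12^2 + 9^2 = 144 + 81 = 225  ✔
[5] F - C = 6 - 14 = -8  ✔
[6] B + D = 5 + 12 = 17  ✔
[7] B - C = 5 - 14 = -9  ✔
[8] B + D = 17; 17 mod 7 = 3  ✔
[9] 9 / 3 = 3, so 3 divides 9  ✔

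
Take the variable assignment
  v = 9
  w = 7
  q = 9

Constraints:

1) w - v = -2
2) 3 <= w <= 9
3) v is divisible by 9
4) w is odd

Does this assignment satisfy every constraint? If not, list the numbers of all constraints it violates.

1) w - v = 7 - 9 = -2 — OK.
2) w = 7 lies in [3, 9] — OK.
3) 9 / 9 = 1, so 9 divides 9 — OK.
4) w = 7 is odd — OK.

None — every constraint holds.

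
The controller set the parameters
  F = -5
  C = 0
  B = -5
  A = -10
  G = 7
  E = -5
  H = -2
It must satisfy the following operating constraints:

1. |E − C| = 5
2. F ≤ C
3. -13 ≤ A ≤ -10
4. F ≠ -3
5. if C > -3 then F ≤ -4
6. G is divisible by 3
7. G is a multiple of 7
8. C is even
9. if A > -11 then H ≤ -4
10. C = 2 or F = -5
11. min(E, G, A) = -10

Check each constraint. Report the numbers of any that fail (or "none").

Violated: 6 and 9.

1. |-5 − 0| = 5  ✓
2. F = -5, C = 0; -5 ≤ 0  ✓
3. A = -10 lies in [-13, -10]  ✓
4. F = -5, and -5 ≠ -3  ✓
5. C = 0 > -3, so we need F ≤ -4; F = -5 ≤ -4  ✓
6. 7 = 3×2 + 1, so 3 does not divide 7  ✗
7. 7 / 7 = 1, so 7 divides 7  ✓
8. C = 0 is even  ✓
9. A = -10 > -11, so we need H ≤ -4; but H = -2 > -4  ✗
10. C = 0 ≠ 2, but F = -5 = -5 (second disjunct)  ✓
11. min(-5, 7, -10) = -10  ✓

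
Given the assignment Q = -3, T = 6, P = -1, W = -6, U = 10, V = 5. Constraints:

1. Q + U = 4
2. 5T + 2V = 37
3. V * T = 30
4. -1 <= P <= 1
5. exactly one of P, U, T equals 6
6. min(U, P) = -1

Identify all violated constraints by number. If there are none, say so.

Constraints 1 and 2 do not hold.

1. Q + U = -3 + 10 = 7, not 4 — violated.
2. 5T + 2V = 5(6) + 2(5) = 40, not 37 — violated.
3. V * T = 5 * 6 = 30 — OK.
4. P = -1 lies in [-1, 1] — OK.
5. P=-1, U=10, T=6; 1 of them equals 6 — OK.
6. min(10, -1) = -1 — OK.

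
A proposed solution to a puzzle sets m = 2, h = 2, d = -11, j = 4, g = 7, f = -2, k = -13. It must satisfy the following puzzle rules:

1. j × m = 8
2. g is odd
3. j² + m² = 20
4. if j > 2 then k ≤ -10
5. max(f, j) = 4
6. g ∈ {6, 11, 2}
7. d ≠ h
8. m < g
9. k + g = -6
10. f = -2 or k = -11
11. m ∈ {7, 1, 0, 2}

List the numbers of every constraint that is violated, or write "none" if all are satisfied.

1. j × m = 4 × 2 = 8  ✔
2. g = 7 is odd  ✔
3. j² + m² = 4² + 2² = 16 + 4 = 20  ✔
4. j = 4 > 2, so we need k ≤ -10; k = -13 ≤ -10  ✔
5. max(-2, 4) = 4  ✔
6. g = 7 is not in {6, 11, 2}  ✘
7. d = -11, h = 2; distinct  ✔
8. m = 2, g = 7; 2 < 7  ✔
9. k + g = -13 + 7 = -6  ✔
10. f = -2 = -2 (first disjunct)  ✔
11. m = 2 is in {7, 1, 0, 2}  ✔

Violated: 6.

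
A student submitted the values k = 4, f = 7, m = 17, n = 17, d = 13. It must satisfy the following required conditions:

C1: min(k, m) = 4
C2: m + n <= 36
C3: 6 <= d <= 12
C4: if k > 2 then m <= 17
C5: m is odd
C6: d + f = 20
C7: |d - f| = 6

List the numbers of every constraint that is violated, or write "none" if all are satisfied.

The assignment fails constraint 3.

C1: min(4, 17) = 4 — OK.
C2: m + n = 17 + 17 = 34; 34 ≤ 36 — OK.
C3: d = 13 is outside [6, 12] — violated.
C4: k = 4 > 2, so we need m ≤ 17; m = 17 ≤ 17 — OK.
C5: m = 17 is odd — OK.
C6: d + f = 13 + 7 = 20 — OK.
C7: |13 - 7| = 6 — OK.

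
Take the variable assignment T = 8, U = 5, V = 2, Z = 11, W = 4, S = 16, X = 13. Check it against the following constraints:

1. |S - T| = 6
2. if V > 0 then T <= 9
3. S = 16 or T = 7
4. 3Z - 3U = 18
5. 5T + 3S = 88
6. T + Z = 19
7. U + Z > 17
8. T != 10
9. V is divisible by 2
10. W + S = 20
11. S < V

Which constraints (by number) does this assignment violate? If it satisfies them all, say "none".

Constraints 1, 7, and 11 are violated.

1. |16 - 8| = 8, not 6 — violated.
2. V = 2 > 0, so we need T ≤ 9; T = 8 ≤ 9 — satisfied.
3. S = 16 = 16 (first disjunct) — satisfied.
4. 3Z - 3U = 3(11) - 3(5) = 18 — satisfied.
5. 5T + 3S = 5(8) + 3(16) = 88 — satisfied.
6. T + Z = 8 + 11 = 19 — satisfied.
7. U + Z = 5 + 11 = 16; 16 ≤ 17, bound 17 not met — violated.
8. T = 8, and 8 ≠ 10 — satisfied.
9. 2 / 2 = 1, so 2 divides 2 — satisfied.
10. W + S = 4 + 16 = 20 — satisfied.
11. S = 16, V = 2; 16 ≥ 2 (want <) — violated.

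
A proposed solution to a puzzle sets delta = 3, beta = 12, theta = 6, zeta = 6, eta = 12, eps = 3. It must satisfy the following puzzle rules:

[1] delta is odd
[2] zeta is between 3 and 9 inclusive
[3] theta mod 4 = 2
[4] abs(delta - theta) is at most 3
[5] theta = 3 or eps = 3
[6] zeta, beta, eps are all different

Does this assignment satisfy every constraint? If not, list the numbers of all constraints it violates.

No violations.

[1] delta = 3 is odd  true
[2] zeta = 6 lies in [3, 9]  true
[3] 6 mod 4 = 2  true
[4] abs(3 - 6) = 3; 3 ≤ 3  true
[5] theta = 6 ≠ 3, but eps = 3 = 3 (second disjunct)  true
[6] values 6, 12, 3 are pairwise distinct  true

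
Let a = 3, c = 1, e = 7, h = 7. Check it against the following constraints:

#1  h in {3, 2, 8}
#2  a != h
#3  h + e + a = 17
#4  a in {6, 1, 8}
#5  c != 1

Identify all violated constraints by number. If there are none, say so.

#1 h = 7 is not in {3, 2, 8} — violated.
#2 a = 3, h = 7; distinct — satisfied.
#3 h + e + a = 7 + 7 + 3 = 17 — satisfied.
#4 a = 3 is not in {6, 1, 8} — violated.
#5 c = 1, but 1 is required to differ — violated.

Constraints 1, 4, and 5 do not hold.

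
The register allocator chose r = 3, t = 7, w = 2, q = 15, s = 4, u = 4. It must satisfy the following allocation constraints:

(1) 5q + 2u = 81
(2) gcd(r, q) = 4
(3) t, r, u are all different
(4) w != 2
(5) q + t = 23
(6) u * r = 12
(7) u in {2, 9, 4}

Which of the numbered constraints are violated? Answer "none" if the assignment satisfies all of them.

(1) 5q + 2u = 5(15) + 2(4) = 83, not 81 — violated.
(2) gcd(3, 15) = 3, not 4 — violated.
(3) values 7, 3, 4 are pairwise distinct — OK.
(4) w = 2, but 2 is required to differ — violated.
(5) q + t = 15 + 7 = 22, not 23 — violated.
(6) u * r = 4 * 3 = 12 — OK.
(7) u = 4 is in {2, 9, 4} — OK.

No — constraints 1, 2, 4, and 5 are not satisfied.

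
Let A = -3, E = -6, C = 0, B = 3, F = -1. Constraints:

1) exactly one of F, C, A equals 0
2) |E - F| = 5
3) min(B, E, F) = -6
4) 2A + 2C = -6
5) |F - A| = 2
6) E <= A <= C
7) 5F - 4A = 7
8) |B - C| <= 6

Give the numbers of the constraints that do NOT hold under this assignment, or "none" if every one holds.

1) F=-1, C=0, A=-3; 1 of them equals 0 — OK.
2) |-6 - (-1)| = 5 — OK.
3) min(3, -6, -1) = -6 — OK.
4) 2A + 2C = 2(-3) + 2(0) = -6 — OK.
5) |-1 - (-3)| = 2 — OK.
6) values -6 <= -3 <= 0 — OK.
7) 5F - 4A = 5(-1) - 4(-3) = 7 — OK.
8) |3 - 0| = 3; 3 ≤ 6 — OK.

Yes — all constraints hold.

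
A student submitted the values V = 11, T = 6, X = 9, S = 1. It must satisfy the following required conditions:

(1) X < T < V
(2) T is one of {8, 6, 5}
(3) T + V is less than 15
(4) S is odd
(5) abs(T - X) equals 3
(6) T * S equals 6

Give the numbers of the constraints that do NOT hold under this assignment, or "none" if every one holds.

(1) values 9, 6, 11; X = 9 is not < T = 6  no
(2) T = 6 is in {8, 6, 5}  yes
(3) T + V = 6 + 11 = 17; 17 ≥ 15, bound 15 not met  no
(4) S = 1 is odd  yes
(5) abs(6 - 9) = 3  yes
(6) T * S = 6 * 1 = 6  yes

No — constraints 1 and 3 are not satisfied.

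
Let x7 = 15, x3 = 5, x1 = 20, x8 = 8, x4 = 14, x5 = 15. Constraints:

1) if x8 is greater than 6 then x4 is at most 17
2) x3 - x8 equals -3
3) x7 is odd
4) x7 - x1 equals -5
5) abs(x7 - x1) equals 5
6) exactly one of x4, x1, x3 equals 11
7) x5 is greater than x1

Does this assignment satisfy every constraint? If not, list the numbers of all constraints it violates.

Constraints 6 and 7 do not hold.

1) x8 = 8 > 6, so we need x4 ≤ 17; x4 = 14 ≤ 17  true
2) x3 - x8 = 5 - 8 = -3  true
3) x7 = 15 is odd  true
4) x7 - x1 = 15 - 20 = -5  true
5) abs(15 - 20) = 5  true
6) x4=14, x1=20, x3=5; 0 of them equal 11, not exactly one  false
7) x5 = 15, x1 = 20; 15 ≤ 20 (want >)  false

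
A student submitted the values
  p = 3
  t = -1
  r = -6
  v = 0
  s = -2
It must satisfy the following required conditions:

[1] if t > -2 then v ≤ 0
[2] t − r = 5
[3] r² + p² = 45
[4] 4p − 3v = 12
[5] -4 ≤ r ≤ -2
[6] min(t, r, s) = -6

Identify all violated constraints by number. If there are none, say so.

[1] t = -1 > -2, so we need v ≤ 0; v = 0 ≤ 0  ✓
[2] t − r = -1 − (-6) = 5  ✓
[3] r² + p² = (-6)² + 3² = 36 + 9 = 45  ✓
[4] 4p − 3v = 4(3) − 3(0) = 12  ✓
[5] r = -6 is outside [-4, -2]  ✗
[6] min(-1, -6, -2) = -6  ✓

Constraint 5 is violated.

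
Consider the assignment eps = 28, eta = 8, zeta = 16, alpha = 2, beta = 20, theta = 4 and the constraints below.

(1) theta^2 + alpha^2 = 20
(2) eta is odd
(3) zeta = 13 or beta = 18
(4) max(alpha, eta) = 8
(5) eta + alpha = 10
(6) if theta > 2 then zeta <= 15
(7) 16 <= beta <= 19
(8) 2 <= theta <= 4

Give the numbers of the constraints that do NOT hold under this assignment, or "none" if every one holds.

(1) theta^2 + alpha^2 = 4^2 + 2^2 = 16 + 4 = 20  yes
(2) eta = 8 is even  no
(3) zeta = 16 ≠ 13 and beta = 20 ≠ 18; both disjuncts false  no
(4) max(2, 8) = 8  yes
(5) eta + alpha = 8 + 2 = 10  yes
(6) theta = 4 > 2, so we need zeta ≤ 15; but zeta = 16 > 15  no
(7) beta = 20 is outside [16, 19]  no
(8) theta = 4 lies in [2, 4]  yes

Constraints 2, 3, 6, and 7 do not hold.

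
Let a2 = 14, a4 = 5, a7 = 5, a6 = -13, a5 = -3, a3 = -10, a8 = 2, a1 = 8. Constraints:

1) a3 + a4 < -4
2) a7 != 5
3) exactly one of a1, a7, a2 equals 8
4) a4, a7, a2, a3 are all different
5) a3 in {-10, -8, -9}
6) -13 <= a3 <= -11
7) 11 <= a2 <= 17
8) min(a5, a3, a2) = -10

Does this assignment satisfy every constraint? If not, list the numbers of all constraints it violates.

No — constraints 2, 4, and 6 are not satisfied.

1) a3 + a4 = -10 + 5 = -5; -5 < -4  ✔
2) a7 = 5, but 5 is required to differ  ✘
3) a1=8, a7=5, a2=14; 1 of them equals 8  ✔
4) a4 = a7 = 5, not all different  ✘
5) a3 = -10 is in {-10, -8, -9}  ✔
6) a3 = -10 is outside [-13, -11]  ✘
7) a2 = 14 lies in [11, 17]  ✔
8) min(-3, -10, 14) = -10  ✔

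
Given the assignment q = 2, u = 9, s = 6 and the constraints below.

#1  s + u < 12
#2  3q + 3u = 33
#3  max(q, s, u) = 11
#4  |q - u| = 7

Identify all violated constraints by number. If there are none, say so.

#1 s + u = 6 + 9 = 15; 15 ≥ 12, bound 12 not met  FAIL
#2 3q + 3u = 3(2) + 3(9) = 33  OK
#3 max(2, 6, 9) = 9, not 11  FAIL
#4 |2 - 9| = 7  OK

Violated: 1 and 3.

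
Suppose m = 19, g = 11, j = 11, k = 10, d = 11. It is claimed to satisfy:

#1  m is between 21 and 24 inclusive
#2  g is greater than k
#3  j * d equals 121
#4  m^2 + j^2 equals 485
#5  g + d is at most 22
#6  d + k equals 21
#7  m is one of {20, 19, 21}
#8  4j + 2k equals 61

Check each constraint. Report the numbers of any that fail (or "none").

#1 m = 19 is outside [21, 24] — does not hold.
#2 g = 11, k = 10; 11 > 10 — holds.
#3 j * d = 11 * 11 = 121 — holds.
#4 m^2 + j^2 = 19^2 + 11^2 = 361 + 121 = 482, not 485 — does not hold.
#5 g + d = 11 + 11 = 22; 22 ≤ 22 — holds.
#6 d + k = 11 + 10 = 21 — holds.
#7 m = 19 is in {20, 19, 21} — holds.
#8 4j + 2k = 4(11) + 2(10) = 64, not 61 — does not hold.

Constraints 1, 4, 8 are violated.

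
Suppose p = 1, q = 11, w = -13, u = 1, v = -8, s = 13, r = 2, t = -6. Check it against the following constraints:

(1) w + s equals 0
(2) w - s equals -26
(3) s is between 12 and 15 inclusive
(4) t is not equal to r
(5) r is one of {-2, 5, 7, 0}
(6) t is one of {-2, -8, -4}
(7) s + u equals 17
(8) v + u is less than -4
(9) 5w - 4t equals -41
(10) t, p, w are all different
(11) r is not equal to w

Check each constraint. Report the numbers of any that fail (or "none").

The assignment fails constraints 5, 6, and 7.

(1) w + s = -13 + 13 = 0  holds
(2) w - s = -13 - 13 = -26  holds
(3) s = 13 lies in [12, 15]  holds
(4) t = -6, r = 2; distinct  holds
(5) r = 2 is not in {-2, 5, 7, 0}  fails
(6) t = -6 is not in {-2, -8, -4}  fails
(7) s + u = 13 + 1 = 14, not 17  fails
(8) v + u = -8 + 1 = -7; -7 < -4  holds
(9) 5w - 4t = 5(-13) - 4(-6) = -41  holds
(10) values -6, 1, -13 are pairwise distinct  holds
(11) r = 2, w = -13; distinct  holds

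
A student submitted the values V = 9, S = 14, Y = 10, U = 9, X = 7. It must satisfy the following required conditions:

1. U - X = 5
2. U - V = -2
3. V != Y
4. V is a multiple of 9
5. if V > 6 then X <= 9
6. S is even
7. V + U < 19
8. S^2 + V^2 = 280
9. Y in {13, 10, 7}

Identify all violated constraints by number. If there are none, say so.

1. U - X = 9 - 7 = 2, not 5  ✗
2. U - V = 9 - 9 = 0, not -2  ✗
3. V = 9, Y = 10; distinct  ✓
4. 9 / 9 = 1, so 9 divides 9  ✓
5. V = 9 > 6, so we need X ≤ 9; X = 7 ≤ 9  ✓
6. S = 14 is even  ✓
7. V + U = 9 + 9 = 18; 18 < 19  ✓
8. S^2 + V^2 = 14^2 + 9^2 = 196 + 81 = 277, not 280  ✗
9. Y = 10 is in {13, 10, 7}  ✓

No — constraints 1, 2, and 8 are not satisfied.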